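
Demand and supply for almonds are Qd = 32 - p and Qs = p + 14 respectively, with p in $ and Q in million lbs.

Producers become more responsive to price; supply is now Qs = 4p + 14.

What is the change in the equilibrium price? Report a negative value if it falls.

Initially, 32 - p = p + 14, so 18 = 2p and p = 9, Q = 23.
With the change applied: demand Qd = 32 - p, supply Qs = 4p + 14.
Equate the new curves: 32 - p = 4p + 14, giving 18 = 5p, p = 3.6, Q = 28.4.
Δp = 3.6 − 9 = -5.4.

-5.4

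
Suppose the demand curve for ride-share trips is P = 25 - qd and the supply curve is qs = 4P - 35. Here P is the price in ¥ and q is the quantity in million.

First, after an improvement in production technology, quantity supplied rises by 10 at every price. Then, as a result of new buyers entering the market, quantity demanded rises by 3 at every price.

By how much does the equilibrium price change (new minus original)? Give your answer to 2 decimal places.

-1.40

Before the shock: 25 - P = 4P - 35 ⇒ 60 = 5P ⇒ P = 12, q = 13.
With the change applied: demand qd = 28 - P, supply qs = 4P - 25.
New equilibrium: 28 - P = 4P - 25 ⇒ 53 = 5P ⇒ P = 10.6, q = 17.4.
ΔP = 10.6 − 12 = -1.40.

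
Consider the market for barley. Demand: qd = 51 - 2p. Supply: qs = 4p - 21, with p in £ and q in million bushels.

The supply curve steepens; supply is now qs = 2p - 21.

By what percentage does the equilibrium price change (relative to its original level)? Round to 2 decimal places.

Original equilibrium: 51 - 2p = 4p - 21 gives 72 = 6p, so p = 12 and q = 27.
The shock moves the curves to qd = 51 - 2p and qs = 2p - 21.
Clearing the new market: 51 - 2p = 2p - 21, so p = 18 and q = 15.
%Δp = (18 − 12) / 12 × 100 = +50.00%.

+50.00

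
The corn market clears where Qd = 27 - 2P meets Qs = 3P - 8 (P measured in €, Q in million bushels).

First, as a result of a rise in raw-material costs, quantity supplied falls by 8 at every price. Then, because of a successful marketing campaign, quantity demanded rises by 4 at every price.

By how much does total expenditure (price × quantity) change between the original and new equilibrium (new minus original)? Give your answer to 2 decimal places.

+23.68

Solve the original market: 27 - 2P = 3P - 8, hence P = 7 and Q = 13.
After the shift, demand is Qd = 31 - 2P and supply is Qs = 3P - 16.
Equate the new curves: 31 - 2P = 3P - 16, giving 47 = 5P, P = 9.4, Q = 12.2.
Expenditure moves from 7×13 = 91 to 9.4×12.2 = 114.68; change = +23.68.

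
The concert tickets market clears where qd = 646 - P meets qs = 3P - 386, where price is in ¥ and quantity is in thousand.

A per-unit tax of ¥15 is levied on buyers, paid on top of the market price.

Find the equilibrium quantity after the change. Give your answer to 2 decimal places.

Original equilibrium: 646 - P = 3P - 386 gives 1032 = 4P, so P = 258 and q = 388.
Since buyers pay the price plus the tax, the effective demand curve becomes qd = 631 - P.
Clearing the new market: 631 - P = 3P - 386, so P = 254.25 and q = 376.75.

376.75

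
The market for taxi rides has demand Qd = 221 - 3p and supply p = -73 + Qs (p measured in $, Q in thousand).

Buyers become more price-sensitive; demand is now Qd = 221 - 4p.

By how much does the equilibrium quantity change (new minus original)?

-7.4

Original equilibrium: 221 - 3p = p + 73 gives 148 = 4p, so p = 37 and Q = 110.
The shock moves the curves to Qd = 221 - 4p and Qs = p + 73.
New equilibrium: 221 - 4p = p + 73 ⇒ 148 = 5p ⇒ p = 29.6, Q = 102.6.
ΔQ = 102.6 − 110 = -7.4.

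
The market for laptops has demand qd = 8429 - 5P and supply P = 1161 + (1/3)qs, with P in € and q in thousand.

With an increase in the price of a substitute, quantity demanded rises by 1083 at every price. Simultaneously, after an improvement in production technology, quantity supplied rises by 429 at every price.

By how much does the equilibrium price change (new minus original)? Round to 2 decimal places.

+81.75

Solve the original market: 8429 - 5P = 3P - 3483, hence P = 1489 and q = 984.
After the shift, demand is qd = 9512 - 5P and supply is qs = 3P - 3054.
Equate the new curves: 9512 - 5P = 3P - 3054, giving 12566 = 8P, P = 1570.75, q = 1658.25.
ΔP = 1570.75 − 1489 = +81.75.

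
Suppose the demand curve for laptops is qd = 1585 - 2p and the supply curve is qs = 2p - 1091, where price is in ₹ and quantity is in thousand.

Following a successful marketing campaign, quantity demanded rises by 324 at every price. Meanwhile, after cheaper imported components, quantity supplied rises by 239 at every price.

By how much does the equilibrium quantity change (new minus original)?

Solve the original market: 1585 - 2p = 2p - 1091, hence p = 669 and q = 247.
With the change applied: demand qd = 1909 - 2p, supply qs = 2p - 852.
Equate the new curves: 1909 - 2p = 2p - 852, giving 2761 = 4p, p = 690.25, q = 528.5.
Δq = 528.5 − 247 = +281.5.

+281.5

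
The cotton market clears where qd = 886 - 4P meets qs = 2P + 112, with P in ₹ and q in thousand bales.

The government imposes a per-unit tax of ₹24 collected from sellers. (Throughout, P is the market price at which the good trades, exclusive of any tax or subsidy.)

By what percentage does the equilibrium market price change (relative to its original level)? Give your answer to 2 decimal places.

+6.20

Before the shock: 886 - 4P = 2P + 112 ⇒ 774 = 6P ⇒ P = 129, q = 370.
Since sellers keep the price net of the tax, the effective supply curve becomes qs = 2P + 64.
Equate the new curves: 886 - 4P = 2P + 64, giving 822 = 6P, P = 137, q = 338.
%ΔP = (137 − 129) / 129 × 100 = +6.20%.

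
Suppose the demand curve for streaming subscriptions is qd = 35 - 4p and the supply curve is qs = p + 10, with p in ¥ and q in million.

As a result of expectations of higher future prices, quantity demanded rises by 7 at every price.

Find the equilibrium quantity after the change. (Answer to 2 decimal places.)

Solve the original market: 35 - 4p = p + 10, hence p = 5 and q = 15.
The new curves are qd = 42 - 4p (demand) and qs = p + 10 (supply).
Clearing the new market: 42 - 4p = p + 10, so p = 6.4 and q = 16.4.

16.40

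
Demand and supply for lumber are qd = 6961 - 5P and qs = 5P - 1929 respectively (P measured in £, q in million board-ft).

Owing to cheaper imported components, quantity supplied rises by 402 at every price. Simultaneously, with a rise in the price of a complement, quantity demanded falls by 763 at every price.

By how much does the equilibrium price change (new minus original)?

Original equilibrium: 6961 - 5P = 5P - 1929 gives 8890 = 10P, so P = 889 and q = 2516.
With the change applied: demand qd = 6198 - 5P, supply qs = 5P - 1527.
New equilibrium: 6198 - 5P = 5P - 1527 ⇒ 7725 = 10P ⇒ P = 772.5, q = 2335.5.
ΔP = 772.5 − 889 = -116.5.

-116.5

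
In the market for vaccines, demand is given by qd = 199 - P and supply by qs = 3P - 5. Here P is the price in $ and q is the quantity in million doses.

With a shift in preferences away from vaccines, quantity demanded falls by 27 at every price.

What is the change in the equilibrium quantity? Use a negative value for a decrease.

-20.25

Solve the original market: 199 - P = 3P - 5, hence P = 51 and q = 148.
With the change applied: demand qd = 172 - P, supply qs = 3P - 5.
Setting them equal: 172 - P = 3P - 5 → 177 = 4P, so P = 44.25 and q = 127.75.
Δq = 127.75 − 148 = -20.25.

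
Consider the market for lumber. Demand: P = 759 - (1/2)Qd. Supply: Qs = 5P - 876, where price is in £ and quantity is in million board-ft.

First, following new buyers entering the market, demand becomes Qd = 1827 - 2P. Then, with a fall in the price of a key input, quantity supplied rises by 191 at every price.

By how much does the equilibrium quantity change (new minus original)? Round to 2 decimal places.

Initially, 1518 - 2P = 5P - 876, so 2394 = 7P and P = 342, Q = 834.
After the shift, demand is Qd = 1827 - 2P and supply is Qs = 5P - 685.
Clearing the new market: 1827 - 2P = 5P - 685, so P = 2512/7 ≈ 358.8571 and Q = 7765/7 ≈ 1109.2857.
ΔQ = 1109.2857 − 834 = +275.29.

+275.29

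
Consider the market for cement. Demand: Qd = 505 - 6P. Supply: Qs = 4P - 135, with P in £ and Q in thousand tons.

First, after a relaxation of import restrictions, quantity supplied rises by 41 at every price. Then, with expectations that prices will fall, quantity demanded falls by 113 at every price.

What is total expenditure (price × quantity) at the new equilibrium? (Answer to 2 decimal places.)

Initially, 505 - 6P = 4P - 135, so 640 = 10P and P = 64, Q = 121.
With the change applied: demand Qd = 392 - 6P, supply Qs = 4P - 94.
Setting them equal: 392 - 6P = 4P - 94 → 486 = 10P, so P = 48.6 and Q = 100.4.
New expenditure = 48.6 × 100.4 = 4879.44.

4879.44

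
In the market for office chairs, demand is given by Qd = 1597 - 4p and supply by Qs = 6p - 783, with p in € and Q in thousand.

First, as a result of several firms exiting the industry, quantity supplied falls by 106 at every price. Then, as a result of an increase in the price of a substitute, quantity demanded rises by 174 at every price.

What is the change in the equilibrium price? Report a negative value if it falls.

Solve the original market: 1597 - 4p = 6p - 783, hence p = 238 and Q = 645.
The shock moves the curves to Qd = 1771 - 4p and Qs = 6p - 889.
New equilibrium: 1771 - 4p = 6p - 889 ⇒ 2660 = 10p ⇒ p = 266, Q = 707.
Δp = 266 − 238 = +28.

+28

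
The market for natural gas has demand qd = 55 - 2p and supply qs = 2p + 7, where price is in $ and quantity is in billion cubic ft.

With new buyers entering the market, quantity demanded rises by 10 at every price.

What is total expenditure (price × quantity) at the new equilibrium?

522

Before the shock: 55 - 2p = 2p + 7 ⇒ 48 = 4p ⇒ p = 12, q = 31.
With the change applied: demand qd = 65 - 2p, supply qs = 2p + 7.
New equilibrium: 65 - 2p = 2p + 7 ⇒ 58 = 4p ⇒ p = 14.5, q = 36.
New expenditure = 14.5 × 36 = 522.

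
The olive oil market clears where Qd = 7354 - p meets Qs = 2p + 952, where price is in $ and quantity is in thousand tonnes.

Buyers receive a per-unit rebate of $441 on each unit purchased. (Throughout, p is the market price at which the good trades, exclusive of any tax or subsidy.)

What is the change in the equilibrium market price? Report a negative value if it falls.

+147

Before the shock: 7354 - p = 2p + 952 ⇒ 6402 = 3p ⇒ p = 2134, Q = 5220.
Since buyers' out-of-pocket price is the market price minus the rebate, the effective demand curve becomes Qd = 7795 - p.
New equilibrium: 7795 - p = 2p + 952 ⇒ 6843 = 3p ⇒ p = 2281, Q = 5514.
Δp = 2281 − 2134 = +147.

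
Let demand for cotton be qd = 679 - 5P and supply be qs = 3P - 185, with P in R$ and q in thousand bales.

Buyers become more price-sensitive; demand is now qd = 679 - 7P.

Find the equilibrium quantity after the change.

Initially, 679 - 5P = 3P - 185, so 864 = 8P and P = 108, q = 139.
The shock moves the curves to qd = 679 - 7P and qs = 3P - 185.
Clearing the new market: 679 - 7P = 3P - 185, so P = 86.4 and q = 74.2.

74.2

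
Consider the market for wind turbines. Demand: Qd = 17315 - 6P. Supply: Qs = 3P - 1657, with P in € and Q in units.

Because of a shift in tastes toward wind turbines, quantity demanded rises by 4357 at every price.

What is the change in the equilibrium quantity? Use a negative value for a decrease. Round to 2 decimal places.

+1452.33

Original equilibrium: 17315 - 6P = 3P - 1657 gives 18972 = 9P, so P = 2108 and Q = 4667.
After the shift, demand is Qd = 21672 - 6P and supply is Qs = 3P - 1657.
Equate the new curves: 21672 - 6P = 3P - 1657, giving 23329 = 9P, P = 23329/9 ≈ 2592.1111, Q = 18358/3 ≈ 6119.3333.
ΔQ = 6119.3333 − 4667 = +1452.33.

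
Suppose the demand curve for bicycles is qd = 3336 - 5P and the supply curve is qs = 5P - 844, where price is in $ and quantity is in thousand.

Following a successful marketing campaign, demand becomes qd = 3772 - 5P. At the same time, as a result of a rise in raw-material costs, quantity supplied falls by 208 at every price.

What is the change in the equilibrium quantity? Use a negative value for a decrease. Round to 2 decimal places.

Solve the original market: 3336 - 5P = 5P - 844, hence P = 418 and q = 1246.
With the change applied: demand qd = 3772 - 5P, supply qs = 5P - 1052.
Clearing the new market: 3772 - 5P = 5P - 1052, so P = 482.4 and q = 1360.
Δq = 1360 − 1246 = +114.00.

+114.00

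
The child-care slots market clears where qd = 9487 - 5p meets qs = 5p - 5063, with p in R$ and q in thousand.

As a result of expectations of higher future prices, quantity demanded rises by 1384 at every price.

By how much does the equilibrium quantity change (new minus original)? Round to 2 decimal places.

+692.00

Before the shock: 9487 - 5p = 5p - 5063 ⇒ 14550 = 10p ⇒ p = 1455, q = 2212.
The shock moves the curves to qd = 10871 - 5p and qs = 5p - 5063.
Setting them equal: 10871 - 5p = 5p - 5063 → 15934 = 10p, so p = 1593.4 and q = 2904.
Δq = 2904 − 2212 = +692.00.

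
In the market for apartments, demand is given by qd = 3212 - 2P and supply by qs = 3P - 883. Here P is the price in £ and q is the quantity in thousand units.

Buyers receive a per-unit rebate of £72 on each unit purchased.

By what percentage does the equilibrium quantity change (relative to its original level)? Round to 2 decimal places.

+5.49

Original equilibrium: 3212 - 2P = 3P - 883 gives 4095 = 5P, so P = 819 and q = 1574.
Since buyers' out-of-pocket price is the market price minus the rebate, the effective demand curve becomes qd = 3356 - 2P.
Clearing the new market: 3356 - 2P = 3P - 883, so P = 847.8 and q = 1660.4.
%Δq = (1660.4 − 1574) / 1574 × 100 = +5.49%.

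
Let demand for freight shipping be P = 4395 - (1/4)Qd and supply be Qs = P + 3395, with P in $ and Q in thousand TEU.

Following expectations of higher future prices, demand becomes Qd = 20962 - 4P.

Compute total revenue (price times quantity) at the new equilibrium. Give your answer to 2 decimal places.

24271972.56

Solve the original market: 17580 - 4P = P + 3395, hence P = 2837 and Q = 6232.
With the change applied: demand Qd = 20962 - 4P, supply Qs = P + 3395.
Setting them equal: 20962 - 4P = P + 3395 → 17567 = 5P, so P = 3513.4 and Q = 6908.4.
New expenditure = 3513.4 × 6908.4 = 24271972.56.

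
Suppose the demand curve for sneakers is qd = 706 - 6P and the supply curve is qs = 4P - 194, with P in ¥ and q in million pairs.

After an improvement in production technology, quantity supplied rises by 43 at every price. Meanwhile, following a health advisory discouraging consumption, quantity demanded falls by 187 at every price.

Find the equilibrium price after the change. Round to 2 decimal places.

Original equilibrium: 706 - 6P = 4P - 194 gives 900 = 10P, so P = 90 and q = 166.
The new curves are qd = 519 - 6P (demand) and qs = 4P - 151 (supply).
Clearing the new market: 519 - 6P = 4P - 151, so P = 67 and q = 117.

67.00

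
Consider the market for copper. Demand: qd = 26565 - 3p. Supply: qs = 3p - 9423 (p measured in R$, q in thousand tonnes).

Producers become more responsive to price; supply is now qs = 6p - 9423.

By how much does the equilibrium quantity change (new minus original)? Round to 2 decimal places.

Solve the original market: 26565 - 3p = 3p - 9423, hence p = 5998 and q = 8571.
The shock moves the curves to qd = 26565 - 3p and qs = 6p - 9423.
Clearing the new market: 26565 - 3p = 6p - 9423, so p = 11996/3 ≈ 3998.6667 and q = 14569.
Δq = 14569 − 8571 = +5998.00.

+5998.00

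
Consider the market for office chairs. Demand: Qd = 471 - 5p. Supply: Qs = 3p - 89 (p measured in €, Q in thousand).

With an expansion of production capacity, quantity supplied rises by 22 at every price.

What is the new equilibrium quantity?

Initially, 471 - 5p = 3p - 89, so 560 = 8p and p = 70, Q = 121.
The shock moves the curves to Qd = 471 - 5p and Qs = 3p - 67.
Setting them equal: 471 - 5p = 3p - 67 → 538 = 8p, so p = 67.25 and Q = 134.75.

134.75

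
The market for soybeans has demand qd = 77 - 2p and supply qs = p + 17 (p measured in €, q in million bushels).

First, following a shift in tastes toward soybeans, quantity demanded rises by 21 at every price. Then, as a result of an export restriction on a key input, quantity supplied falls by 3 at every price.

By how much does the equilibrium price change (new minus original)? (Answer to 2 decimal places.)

+8.00

Before the shock: 77 - 2p = p + 17 ⇒ 60 = 3p ⇒ p = 20, q = 37.
The shock moves the curves to qd = 98 - 2p and qs = p + 14.
New equilibrium: 98 - 2p = p + 14 ⇒ 84 = 3p ⇒ p = 28, q = 42.
Δp = 28 − 20 = +8.00.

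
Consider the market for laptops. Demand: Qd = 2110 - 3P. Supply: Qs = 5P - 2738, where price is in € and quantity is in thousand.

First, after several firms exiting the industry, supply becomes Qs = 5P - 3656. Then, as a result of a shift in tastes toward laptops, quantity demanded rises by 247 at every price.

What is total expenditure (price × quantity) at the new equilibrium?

Solve the original market: 2110 - 3P = 5P - 2738, hence P = 606 and Q = 292.
With the change applied: demand Qd = 2357 - 3P, supply Qs = 5P - 3656.
Setting them equal: 2357 - 3P = 5P - 3656 → 6013 = 8P, so P = 751.625 and Q = 102.125.
New expenditure = 751.625 × 102.125 = 76759.703125.

76759.703125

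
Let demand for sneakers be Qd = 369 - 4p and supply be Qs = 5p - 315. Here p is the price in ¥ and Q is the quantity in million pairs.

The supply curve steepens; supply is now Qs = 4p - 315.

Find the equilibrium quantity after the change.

Original equilibrium: 369 - 4p = 5p - 315 gives 684 = 9p, so p = 76 and Q = 65.
The new curves are Qd = 369 - 4p (demand) and Qs = 4p - 315 (supply).
New equilibrium: 369 - 4p = 4p - 315 ⇒ 684 = 8p ⇒ p = 85.5, Q = 27.

27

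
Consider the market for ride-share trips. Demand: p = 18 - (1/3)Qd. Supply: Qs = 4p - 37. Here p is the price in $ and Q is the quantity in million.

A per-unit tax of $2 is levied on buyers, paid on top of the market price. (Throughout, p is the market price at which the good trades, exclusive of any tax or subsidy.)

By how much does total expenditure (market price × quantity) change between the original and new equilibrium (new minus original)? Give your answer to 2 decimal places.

Before the shock: 54 - 3p = 4p - 37 ⇒ 91 = 7p ⇒ p = 13, Q = 15.
Since buyers pay the price plus the tax, the effective demand curve becomes Qd = 48 - 3p.
Setting them equal: 48 - 3p = 4p - 37 → 85 = 7p, so p = 85/7 ≈ 12.1429 and Q = 81/7 ≈ 11.5714.
Expenditure moves from 13×15 = 195 to 12.1429×11.5714 = 140.5102; change = -54.49.

-54.49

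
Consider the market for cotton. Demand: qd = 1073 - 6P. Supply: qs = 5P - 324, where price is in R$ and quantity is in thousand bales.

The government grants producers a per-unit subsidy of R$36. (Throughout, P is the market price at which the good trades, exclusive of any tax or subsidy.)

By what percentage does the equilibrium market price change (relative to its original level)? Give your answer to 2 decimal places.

-12.88

Initially, 1073 - 6P = 5P - 324, so 1397 = 11P and P = 127, q = 311.
Since sellers receive the price plus the subsidy, the effective supply curve becomes qs = 5P - 144.
Clearing the new market: 1073 - 6P = 5P - 144, so P = 1217/11 ≈ 110.6364 and q = 4501/11 ≈ 409.1818.
%ΔP = (110.6364 − 127) / 127 × 100 = -12.88%.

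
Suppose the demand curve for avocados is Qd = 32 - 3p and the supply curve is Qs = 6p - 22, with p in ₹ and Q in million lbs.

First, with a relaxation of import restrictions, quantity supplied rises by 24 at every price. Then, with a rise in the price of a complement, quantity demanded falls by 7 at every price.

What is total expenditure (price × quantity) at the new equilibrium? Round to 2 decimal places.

Original equilibrium: 32 - 3p = 6p - 22 gives 54 = 9p, so p = 6 and Q = 14.
With the change applied: demand Qd = 25 - 3p, supply Qs = 6p + 2.
Clearing the new market: 25 - 3p = 6p + 2, so p = 23/9 ≈ 2.5556 and Q = 52/3 ≈ 17.3333.
New expenditure = 2.5556 × 17.3333 = 44.30.

44.30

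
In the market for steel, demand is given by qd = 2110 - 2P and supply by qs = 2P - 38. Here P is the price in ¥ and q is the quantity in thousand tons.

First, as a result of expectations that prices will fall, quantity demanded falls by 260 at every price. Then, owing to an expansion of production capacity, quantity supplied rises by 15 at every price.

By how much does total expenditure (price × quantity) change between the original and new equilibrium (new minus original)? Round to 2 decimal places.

-128585.63

Initially, 2110 - 2P = 2P - 38, so 2148 = 4P and P = 537, q = 1036.
With the change applied: demand qd = 1850 - 2P, supply qs = 2P - 23.
Equate the new curves: 1850 - 2P = 2P - 23, giving 1873 = 4P, P = 468.25, q = 913.5.
Expenditure moves from 537×1036 = 556332 to 468.25×913.5 = 427746.375; change = -128585.63.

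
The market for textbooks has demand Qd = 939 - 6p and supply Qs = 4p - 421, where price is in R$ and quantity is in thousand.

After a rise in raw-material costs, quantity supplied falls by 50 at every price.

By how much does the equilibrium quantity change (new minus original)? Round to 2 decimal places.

-30.00

Original equilibrium: 939 - 6p = 4p - 421 gives 1360 = 10p, so p = 136 and Q = 123.
The new curves are Qd = 939 - 6p (demand) and Qs = 4p - 471 (supply).
Equate the new curves: 939 - 6p = 4p - 471, giving 1410 = 10p, p = 141, Q = 93.
ΔQ = 93 − 123 = -30.00.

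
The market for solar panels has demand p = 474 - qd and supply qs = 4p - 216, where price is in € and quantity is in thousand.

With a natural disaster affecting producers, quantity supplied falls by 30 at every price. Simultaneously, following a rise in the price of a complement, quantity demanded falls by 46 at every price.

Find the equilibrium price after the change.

134.8

Before the shock: 474 - p = 4p - 216 ⇒ 690 = 5p ⇒ p = 138, q = 336.
With the change applied: demand qd = 428 - p, supply qs = 4p - 246.
New equilibrium: 428 - p = 4p - 246 ⇒ 674 = 5p ⇒ p = 134.8, q = 293.2.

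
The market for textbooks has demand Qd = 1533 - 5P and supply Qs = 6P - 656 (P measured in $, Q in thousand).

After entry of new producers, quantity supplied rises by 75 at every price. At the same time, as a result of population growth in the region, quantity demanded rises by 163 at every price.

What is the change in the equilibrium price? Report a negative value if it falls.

Before the shock: 1533 - 5P = 6P - 656 ⇒ 2189 = 11P ⇒ P = 199, Q = 538.
The shock moves the curves to Qd = 1696 - 5P and Qs = 6P - 581.
Setting them equal: 1696 - 5P = 6P - 581 → 2277 = 11P, so P = 207 and Q = 661.
ΔP = 207 − 199 = +8.

+8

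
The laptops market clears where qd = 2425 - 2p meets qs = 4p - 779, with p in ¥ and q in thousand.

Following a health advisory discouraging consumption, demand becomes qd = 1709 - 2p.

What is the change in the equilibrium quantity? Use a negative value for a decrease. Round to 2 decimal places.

-477.33

Original equilibrium: 2425 - 2p = 4p - 779 gives 3204 = 6p, so p = 534 and q = 1357.
After the shift, demand is qd = 1709 - 2p and supply is qs = 4p - 779.
Setting them equal: 1709 - 2p = 4p - 779 → 2488 = 6p, so p = 1244/3 ≈ 414.6667 and q = 2639/3 ≈ 879.6667.
Δq = 879.6667 − 1357 = -477.33.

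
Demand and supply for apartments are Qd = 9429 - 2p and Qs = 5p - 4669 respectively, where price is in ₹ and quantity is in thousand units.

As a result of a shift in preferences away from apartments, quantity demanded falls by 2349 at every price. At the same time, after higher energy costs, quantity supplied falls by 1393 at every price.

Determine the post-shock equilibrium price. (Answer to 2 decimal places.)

1877.43

Before the shock: 9429 - 2p = 5p - 4669 ⇒ 14098 = 7p ⇒ p = 2014, Q = 5401.
With the change applied: demand Qd = 7080 - 2p, supply Qs = 5p - 6062.
Clearing the new market: 7080 - 2p = 5p - 6062, so p = 13142/7 ≈ 1877.4286 and Q = 23276/7 ≈ 3325.1429.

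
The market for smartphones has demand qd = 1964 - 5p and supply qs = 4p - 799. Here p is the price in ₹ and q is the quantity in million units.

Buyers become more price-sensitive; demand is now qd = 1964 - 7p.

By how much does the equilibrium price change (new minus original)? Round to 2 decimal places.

-55.82

Original equilibrium: 1964 - 5p = 4p - 799 gives 2763 = 9p, so p = 307 and q = 429.
After the shift, demand is qd = 1964 - 7p and supply is qs = 4p - 799.
Clearing the new market: 1964 - 7p = 4p - 799, so p = 2763/11 ≈ 251.1818 and q = 2263/11 ≈ 205.7273.
Δp = 251.1818 − 307 = -55.82.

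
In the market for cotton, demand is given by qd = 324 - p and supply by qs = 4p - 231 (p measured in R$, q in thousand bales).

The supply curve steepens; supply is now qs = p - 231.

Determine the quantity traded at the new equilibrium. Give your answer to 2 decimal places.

Original equilibrium: 324 - p = 4p - 231 gives 555 = 5p, so p = 111 and q = 213.
The new curves are qd = 324 - p (demand) and qs = p - 231 (supply).
Equate the new curves: 324 - p = p - 231, giving 555 = 2p, p = 277.5, q = 46.5.

46.50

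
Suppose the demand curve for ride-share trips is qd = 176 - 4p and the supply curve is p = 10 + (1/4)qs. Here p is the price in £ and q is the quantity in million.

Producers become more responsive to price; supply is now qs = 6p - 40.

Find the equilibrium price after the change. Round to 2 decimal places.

21.60

Initially, 176 - 4p = 4p - 40, so 216 = 8p and p = 27, q = 68.
The new curves are qd = 176 - 4p (demand) and qs = 6p - 40 (supply).
Equate the new curves: 176 - 4p = 6p - 40, giving 216 = 10p, p = 21.6, q = 89.6.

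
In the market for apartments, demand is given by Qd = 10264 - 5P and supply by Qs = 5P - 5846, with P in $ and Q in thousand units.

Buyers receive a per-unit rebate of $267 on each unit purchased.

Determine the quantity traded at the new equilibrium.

2876.5

Original equilibrium: 10264 - 5P = 5P - 5846 gives 16110 = 10P, so P = 1611 and Q = 2209.
Since buyers' out-of-pocket price is the market price minus the rebate, the effective demand curve becomes Qd = 11599 - 5P.
Equate the new curves: 11599 - 5P = 5P - 5846, giving 17445 = 10P, P = 1744.5, Q = 2876.5.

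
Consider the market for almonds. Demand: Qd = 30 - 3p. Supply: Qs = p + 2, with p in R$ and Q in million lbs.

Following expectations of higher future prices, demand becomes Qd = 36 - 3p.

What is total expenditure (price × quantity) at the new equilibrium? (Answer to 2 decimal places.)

89.25

Solve the original market: 30 - 3p = p + 2, hence p = 7 and Q = 9.
After the shift, demand is Qd = 36 - 3p and supply is Qs = p + 2.
Equate the new curves: 36 - 3p = p + 2, giving 34 = 4p, p = 8.5, Q = 10.5.
New expenditure = 8.5 × 10.5 = 89.25.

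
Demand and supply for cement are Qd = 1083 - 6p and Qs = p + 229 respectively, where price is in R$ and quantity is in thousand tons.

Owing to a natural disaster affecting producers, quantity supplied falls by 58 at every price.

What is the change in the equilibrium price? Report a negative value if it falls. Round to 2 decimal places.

+8.29

Before the shock: 1083 - 6p = p + 229 ⇒ 854 = 7p ⇒ p = 122, Q = 351.
The new curves are Qd = 1083 - 6p (demand) and Qs = p + 171 (supply).
New equilibrium: 1083 - 6p = p + 171 ⇒ 912 = 7p ⇒ p = 912/7 ≈ 130.2857, Q = 2109/7 ≈ 301.2857.
Δp = 130.2857 − 122 = +8.29.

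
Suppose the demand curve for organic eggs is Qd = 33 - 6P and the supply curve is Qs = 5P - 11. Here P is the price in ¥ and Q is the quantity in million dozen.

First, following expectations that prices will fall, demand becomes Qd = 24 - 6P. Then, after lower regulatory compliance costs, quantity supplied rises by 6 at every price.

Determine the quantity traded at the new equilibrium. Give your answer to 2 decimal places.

Before the shock: 33 - 6P = 5P - 11 ⇒ 44 = 11P ⇒ P = 4, Q = 9.
The shock moves the curves to Qd = 24 - 6P and Qs = 5P - 5.
Equate the new curves: 24 - 6P = 5P - 5, giving 29 = 11P, P = 29/11 ≈ 2.6364, Q = 90/11 ≈ 8.1818.

8.18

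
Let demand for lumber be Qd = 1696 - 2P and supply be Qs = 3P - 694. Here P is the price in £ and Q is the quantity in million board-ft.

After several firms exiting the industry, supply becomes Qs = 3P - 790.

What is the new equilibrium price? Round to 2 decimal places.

Initially, 1696 - 2P = 3P - 694, so 2390 = 5P and P = 478, Q = 740.
After the shift, demand is Qd = 1696 - 2P and supply is Qs = 3P - 790.
Setting them equal: 1696 - 2P = 3P - 790 → 2486 = 5P, so P = 497.2 and Q = 701.6.

497.20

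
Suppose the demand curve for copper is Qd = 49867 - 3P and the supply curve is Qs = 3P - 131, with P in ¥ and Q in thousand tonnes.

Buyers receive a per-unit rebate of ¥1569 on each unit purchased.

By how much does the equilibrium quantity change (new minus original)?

Original equilibrium: 49867 - 3P = 3P - 131 gives 49998 = 6P, so P = 8333 and Q = 24868.
Since buyers' out-of-pocket price is the market price minus the rebate, the effective demand curve becomes Qd = 54574 - 3P.
Setting them equal: 54574 - 3P = 3P - 131 → 54705 = 6P, so P = 9117.5 and Q = 27221.5.
ΔQ = 27221.5 − 24868 = +2353.5.

+2353.5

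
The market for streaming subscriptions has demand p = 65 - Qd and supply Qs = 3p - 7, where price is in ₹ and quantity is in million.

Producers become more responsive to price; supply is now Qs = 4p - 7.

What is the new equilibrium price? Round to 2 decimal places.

14.40

Original equilibrium: 65 - p = 3p - 7 gives 72 = 4p, so p = 18 and Q = 47.
After the shift, demand is Qd = 65 - p and supply is Qs = 4p - 7.
Equate the new curves: 65 - p = 4p - 7, giving 72 = 5p, p = 14.4, Q = 50.6.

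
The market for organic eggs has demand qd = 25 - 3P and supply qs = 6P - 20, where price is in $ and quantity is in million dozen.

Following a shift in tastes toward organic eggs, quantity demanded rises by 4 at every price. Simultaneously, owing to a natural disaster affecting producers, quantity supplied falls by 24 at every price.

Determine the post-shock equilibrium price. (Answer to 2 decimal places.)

Before the shock: 25 - 3P = 6P - 20 ⇒ 45 = 9P ⇒ P = 5, q = 10.
The shock moves the curves to qd = 29 - 3P and qs = 6P - 44.
Setting them equal: 29 - 3P = 6P - 44 → 73 = 9P, so P = 73/9 ≈ 8.1111 and q = 14/3 ≈ 4.6667.

8.11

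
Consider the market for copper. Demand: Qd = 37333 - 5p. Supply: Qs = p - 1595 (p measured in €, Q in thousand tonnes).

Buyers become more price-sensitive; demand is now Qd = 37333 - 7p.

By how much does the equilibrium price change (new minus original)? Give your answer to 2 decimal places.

-1622.00

Solve the original market: 37333 - 5p = p - 1595, hence p = 6488 and Q = 4893.
After the shift, demand is Qd = 37333 - 7p and supply is Qs = p - 1595.
Equate the new curves: 37333 - 7p = p - 1595, giving 38928 = 8p, p = 4866, Q = 3271.
Δp = 4866 − 6488 = -1622.00.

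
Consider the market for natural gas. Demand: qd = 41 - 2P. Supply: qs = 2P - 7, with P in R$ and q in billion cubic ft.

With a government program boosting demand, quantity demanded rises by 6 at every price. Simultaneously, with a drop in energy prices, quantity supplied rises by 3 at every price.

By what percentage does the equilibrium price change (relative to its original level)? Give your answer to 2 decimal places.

+6.25

Original equilibrium: 41 - 2P = 2P - 7 gives 48 = 4P, so P = 12 and q = 17.
The shock moves the curves to qd = 47 - 2P and qs = 2P - 4.
Equate the new curves: 47 - 2P = 2P - 4, giving 51 = 4P, P = 12.75, q = 21.5.
%ΔP = (12.75 − 12) / 12 × 100 = +6.25%.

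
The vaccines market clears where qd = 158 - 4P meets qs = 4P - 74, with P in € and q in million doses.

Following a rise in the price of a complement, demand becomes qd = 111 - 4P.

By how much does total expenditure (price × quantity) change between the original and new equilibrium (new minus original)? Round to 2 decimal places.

Initially, 158 - 4P = 4P - 74, so 232 = 8P and P = 29, q = 42.
The new curves are qd = 111 - 4P (demand) and qs = 4P - 74 (supply).
Equate the new curves: 111 - 4P = 4P - 74, giving 185 = 8P, P = 23.125, q = 18.5.
Expenditure moves from 29×42 = 1218 to 23.125×18.5 = 427.8125; change = -790.19.

-790.19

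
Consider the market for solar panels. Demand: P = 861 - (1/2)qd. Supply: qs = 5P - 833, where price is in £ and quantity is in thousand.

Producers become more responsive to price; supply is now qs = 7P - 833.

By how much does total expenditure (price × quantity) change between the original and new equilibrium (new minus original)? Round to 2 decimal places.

Before the shock: 1722 - 2P = 5P - 833 ⇒ 2555 = 7P ⇒ P = 365, q = 992.
The shock moves the curves to qd = 1722 - 2P and qs = 7P - 833.
Clearing the new market: 1722 - 2P = 7P - 833, so P = 2555/9 ≈ 283.8889 and q = 10388/9 ≈ 1154.2222.
Expenditure moves from 365×992 = 362080 to 283.8889×1154.2222 = 327670.8642; change = -34409.14.

-34409.14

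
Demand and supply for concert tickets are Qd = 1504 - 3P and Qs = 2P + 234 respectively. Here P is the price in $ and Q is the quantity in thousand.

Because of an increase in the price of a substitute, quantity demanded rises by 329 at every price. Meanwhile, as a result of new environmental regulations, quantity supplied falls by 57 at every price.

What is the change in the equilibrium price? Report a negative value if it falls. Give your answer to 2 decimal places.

+77.20

Before the shock: 1504 - 3P = 2P + 234 ⇒ 1270 = 5P ⇒ P = 254, Q = 742.
The new curves are Qd = 1833 - 3P (demand) and Qs = 2P + 177 (supply).
New equilibrium: 1833 - 3P = 2P + 177 ⇒ 1656 = 5P ⇒ P = 331.2, Q = 839.4.
ΔP = 331.2 − 254 = +77.20.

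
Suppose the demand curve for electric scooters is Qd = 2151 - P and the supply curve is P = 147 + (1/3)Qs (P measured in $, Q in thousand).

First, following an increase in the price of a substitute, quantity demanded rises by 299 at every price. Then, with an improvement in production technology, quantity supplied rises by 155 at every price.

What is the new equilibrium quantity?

Solve the original market: 2151 - P = 3P - 441, hence P = 648 and Q = 1503.
The new curves are Qd = 2450 - P (demand) and Qs = 3P - 286 (supply).
New equilibrium: 2450 - P = 3P - 286 ⇒ 2736 = 4P ⇒ P = 684, Q = 1766.

1766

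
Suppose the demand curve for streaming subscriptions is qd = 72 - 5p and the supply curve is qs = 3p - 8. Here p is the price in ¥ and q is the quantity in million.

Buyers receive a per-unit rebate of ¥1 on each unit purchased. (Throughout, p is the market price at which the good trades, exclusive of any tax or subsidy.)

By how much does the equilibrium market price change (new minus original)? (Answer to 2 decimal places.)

Solve the original market: 72 - 5p = 3p - 8, hence p = 10 and q = 22.
Since buyers' out-of-pocket price is the market price minus the rebate, the effective demand curve becomes qd = 77 - 5p.
New equilibrium: 77 - 5p = 3p - 8 ⇒ 85 = 8p ⇒ p = 10.625, q = 23.875.
Δp = 10.625 − 10 = +0.63.

+0.63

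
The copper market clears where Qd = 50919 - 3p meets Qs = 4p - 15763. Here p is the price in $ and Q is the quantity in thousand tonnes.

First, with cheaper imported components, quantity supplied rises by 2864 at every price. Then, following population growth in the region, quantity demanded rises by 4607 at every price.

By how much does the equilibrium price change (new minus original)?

Initially, 50919 - 3p = 4p - 15763, so 66682 = 7p and p = 9526, Q = 22341.
With the change applied: demand Qd = 55526 - 3p, supply Qs = 4p - 12899.
Setting them equal: 55526 - 3p = 4p - 12899 → 68425 = 7p, so p = 9775 and Q = 26201.
Δp = 9775 − 9526 = +249.

+249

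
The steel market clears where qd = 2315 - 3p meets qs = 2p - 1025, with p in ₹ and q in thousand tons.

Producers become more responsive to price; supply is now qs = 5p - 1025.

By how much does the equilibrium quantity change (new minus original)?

+751.5

Before the shock: 2315 - 3p = 2p - 1025 ⇒ 3340 = 5p ⇒ p = 668, q = 311.
With the change applied: demand qd = 2315 - 3p, supply qs = 5p - 1025.
Setting them equal: 2315 - 3p = 5p - 1025 → 3340 = 8p, so p = 417.5 and q = 1062.5.
Δq = 1062.5 − 311 = +751.5.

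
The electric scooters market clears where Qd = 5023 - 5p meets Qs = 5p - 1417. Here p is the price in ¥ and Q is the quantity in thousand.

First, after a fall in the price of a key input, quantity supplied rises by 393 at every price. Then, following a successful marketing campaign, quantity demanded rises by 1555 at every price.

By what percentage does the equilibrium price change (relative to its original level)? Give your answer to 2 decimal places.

Original equilibrium: 5023 - 5p = 5p - 1417 gives 6440 = 10p, so p = 644 and Q = 1803.
The new curves are Qd = 6578 - 5p (demand) and Qs = 5p - 1024 (supply).
Clearing the new market: 6578 - 5p = 5p - 1024, so p = 760.2 and Q = 2777.
%Δp = (760.2 − 644) / 644 × 100 = +18.04%.

+18.04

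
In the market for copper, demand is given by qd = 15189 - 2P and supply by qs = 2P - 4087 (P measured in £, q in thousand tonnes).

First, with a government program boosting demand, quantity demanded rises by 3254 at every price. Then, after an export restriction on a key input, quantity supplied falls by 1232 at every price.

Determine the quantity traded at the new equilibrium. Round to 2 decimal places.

Original equilibrium: 15189 - 2P = 2P - 4087 gives 19276 = 4P, so P = 4819 and q = 5551.
The new curves are qd = 18443 - 2P (demand) and qs = 2P - 5319 (supply).
Clearing the new market: 18443 - 2P = 2P - 5319, so P = 5940.5 and q = 6562.

6562.00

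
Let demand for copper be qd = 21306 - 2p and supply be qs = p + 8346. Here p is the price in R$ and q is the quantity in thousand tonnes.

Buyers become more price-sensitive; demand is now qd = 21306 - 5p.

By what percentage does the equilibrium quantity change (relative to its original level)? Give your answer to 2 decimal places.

Solve the original market: 21306 - 2p = p + 8346, hence p = 4320 and q = 12666.
With the change applied: demand qd = 21306 - 5p, supply qs = p + 8346.
New equilibrium: 21306 - 5p = p + 8346 ⇒ 12960 = 6p ⇒ p = 2160, q = 10506.
%Δq = (10506 − 12666) / 12666 × 100 = -17.05%.

-17.05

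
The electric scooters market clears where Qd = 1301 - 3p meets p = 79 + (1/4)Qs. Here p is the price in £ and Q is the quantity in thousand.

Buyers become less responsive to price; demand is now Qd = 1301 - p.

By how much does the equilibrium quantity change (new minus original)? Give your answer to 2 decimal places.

Solve the original market: 1301 - 3p = 4p - 316, hence p = 231 and Q = 608.
After the shift, demand is Qd = 1301 - p and supply is Qs = 4p - 316.
New equilibrium: 1301 - p = 4p - 316 ⇒ 1617 = 5p ⇒ p = 323.4, Q = 977.6.
ΔQ = 977.6 − 608 = +369.60.

+369.60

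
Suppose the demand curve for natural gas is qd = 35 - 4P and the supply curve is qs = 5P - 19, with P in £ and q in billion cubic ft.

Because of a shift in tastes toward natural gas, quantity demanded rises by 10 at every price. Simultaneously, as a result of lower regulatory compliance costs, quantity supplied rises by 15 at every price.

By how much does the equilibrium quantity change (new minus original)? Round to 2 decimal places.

Original equilibrium: 35 - 4P = 5P - 19 gives 54 = 9P, so P = 6 and q = 11.
With the change applied: demand qd = 45 - 4P, supply qs = 5P - 4.
Equate the new curves: 45 - 4P = 5P - 4, giving 49 = 9P, P = 49/9 ≈ 5.4444, q = 209/9 ≈ 23.2222.
Δq = 23.2222 − 11 = +12.22.

+12.22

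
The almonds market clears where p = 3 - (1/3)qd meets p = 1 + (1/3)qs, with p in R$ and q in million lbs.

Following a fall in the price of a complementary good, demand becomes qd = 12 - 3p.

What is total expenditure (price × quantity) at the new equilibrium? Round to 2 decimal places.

Initially, 9 - 3p = 3p - 3, so 12 = 6p and p = 2, q = 3.
The new curves are qd = 12 - 3p (demand) and qs = 3p - 3 (supply).
New equilibrium: 12 - 3p = 3p - 3 ⇒ 15 = 6p ⇒ p = 2.5, q = 4.5.
New expenditure = 2.5 × 4.5 = 11.25.

11.25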